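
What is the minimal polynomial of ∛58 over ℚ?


∛58 satisfies x³ - 58 = 0, irreducible over ℚ (no rational root; 58 is not a perfect cube)

Minimal polynomial: x³ - 58


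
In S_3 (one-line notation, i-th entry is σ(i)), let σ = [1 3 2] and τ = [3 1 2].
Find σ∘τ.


σ∘τ: apply τ first, then σ
1 →τ 3 →σ 2
2 →τ 1 →σ 1
3 →τ 2 →σ 3

σ∘τ = [2 1 3]


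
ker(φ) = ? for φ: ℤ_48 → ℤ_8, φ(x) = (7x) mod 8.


Kernel = preimage of identity
ker(φ) = {x ∈ ℤ_48 : 7x ≡ 0 (mod 8)}. Since 8 | 48, φ is well-defined. The kernel is the cyclic subgroup ⟨8⟩ of ℤ_48 (order 6), i.e. {0, 8, 16, 24, 32, 40}

ker(φ) = {0, 8, 16, 24, 32, 40}


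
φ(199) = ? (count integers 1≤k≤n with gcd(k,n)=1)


Factor n: 199 = 199
φ(n) = n · ∏(1 - 1/p) over distinct primes p | n
φ(199) = 199 · (1 - 1/199) = 198

φ(199) = 198


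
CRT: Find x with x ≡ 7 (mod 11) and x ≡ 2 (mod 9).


m₁ = 11, m₂ = 9, gcd = 1, so CRT applies. M = m₁·m₂ = 99
Let M₁ = M/m₁ = 9, M₂ = M/m₂ = 11
Find y₁ ≡ M₁⁻¹ (mod m₁): 9⁻¹ ≡ 5 (mod 11)
Find y₂ ≡ M₂⁻¹ (mod m₂): 11⁻¹ ≡ 5 (mod 9)
x = a₁·M₁·y₁ + a₂·M₂·y₂ = 7·9·5 + 2·11·5 = 425
Reduce mod 99: x ≡ 29
Check: 29 mod 11 = 7 ✓, 29 mod 9 = 2 ✓

x ≡ 29 (mod 99)


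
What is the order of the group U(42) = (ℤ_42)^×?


U(n) is the group of units mod n; |U(n)| = φ(n)
|U(42)| = φ(42) = 12

|U(42) = (ℤ_42)^×| = 12


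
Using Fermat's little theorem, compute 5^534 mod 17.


Fermat's little theorem: if p is prime and gcd(a,p)=1, then a^(p-1) ≡ 1 (mod p)
p = 17 is prime, gcd(5,17) = 1
Reduce exponent: 534 mod 16 = 6
So 5^534 ≡ 5^6 (mod 17)
5^6 mod 17 = 2

5^534 ≡ 2 (mod 17)


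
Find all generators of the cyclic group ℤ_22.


g generates ℤ_n iff gcd(g,n) = 1
Prime factors of 22: 2, 11
Generators are g ∈ {1,...,21} not divisible by any of these primes.
Generators: {1, 3, 5, 7, 9, 13, 15, 17, 19, 21}
Number of generators = φ(22) = 10

Generators of ℤ_22 = {1, 3, 5, 7, 9, 13, 15, 17, 19, 21}


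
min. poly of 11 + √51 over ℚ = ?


Let α = 11 + √51. Then α - 11 = √51, so (α - 11)² = 51, giving α² - 22α + 70 = 0. Degree 2 and α ∉ ℚ, so this is the minimal polynomial.

Minimal polynomial: x² - 22x + 70


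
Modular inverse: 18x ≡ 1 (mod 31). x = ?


Use the extended Euclidean algorithm to write 1 = 18·s + 31·t; then s mod 31 is the inverse.
Euclidean algorithm:
  18 = 0·31 + 18
  31 = 1·18 + 13
  18 = 1·13 + 5
  13 = 2·5 + 3
  5 = 1·3 + 2
  3 = 1·2 + 1
  2 = 2·1 + 0
gcd(18,31) = 1
Back-substitution gives: 18·(-12) + 31·(7) = 1
So 18⁻¹ ≡ -12 ≡ 19 (mod 31)
Check: 18 × 19 = 342 ≡ 1 (mod 31) ✓

18⁻¹ ≡ 19 (mod 31)


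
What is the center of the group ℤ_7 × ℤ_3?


Z(G) = {g ∈ G | gx = xg for all x ∈ G}
Direct product of abelian groups is abelian, so Z(G) = G

Z(ℤ_7 × ℤ_3) = ℤ_7 × ℤ_3


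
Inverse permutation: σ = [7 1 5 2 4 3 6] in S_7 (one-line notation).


To find σ⁻¹, swap domain and range:
σ(1) = 7 → σ⁻¹(7) = 1
σ(2) = 1 → σ⁻¹(1) = 2
σ(3) = 5 → σ⁻¹(5) = 3
σ(4) = 2 → σ⁻¹(2) = 4
σ(5) = 4 → σ⁻¹(4) = 5
σ(6) = 3 → σ⁻¹(3) = 6
σ(7) = 6 → σ⁻¹(6) = 7

σ⁻¹ = [2 4 6 5 3 7 1]


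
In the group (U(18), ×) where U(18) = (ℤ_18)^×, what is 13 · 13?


Operation: multiplication mod 18
13 · 13 = (a × b) mod 18 with a = 13, b = 13

13 · 13 = 7


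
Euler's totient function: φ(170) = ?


Factor n: 170 = 2 × 5 × 17
φ(n) = n · ∏(1 - 1/p) over distinct primes p | n
φ(170) = 170 · (1 - 1/2) · (1 - 1/5) · (1 - 1/17) = 64

φ(170) = 64


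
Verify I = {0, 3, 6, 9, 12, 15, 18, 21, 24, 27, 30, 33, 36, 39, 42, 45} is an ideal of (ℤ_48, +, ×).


Check ideal conditions for I = {0, 3, 6, 9, 12, 15, 18, 21, 24, 27, 30, 33, 36, 39, 42, 45} in ℤ_48:
(1) I is an additive subgroup? Yes
(2) For r ∈ ℤ_48 and a ∈ I: r·a ∈ I? Yes

Yes, I is an ideal of ℤ_48


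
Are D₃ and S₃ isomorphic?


Comparing D₃ and S₃:
Both are the unique non-abelian group of order 6

Yes, D₃ ≅ S₃


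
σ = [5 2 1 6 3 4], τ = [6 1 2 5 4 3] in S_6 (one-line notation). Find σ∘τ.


σ∘τ: apply τ first, then σ
1 →τ 6 →σ 4
2 →τ 1 →σ 5
3 →τ 2 →σ 2
4 →τ 5 →σ 3
5 →τ 4 →σ 6
6 →τ 3 →σ 1

σ∘τ = [4 5 2 3 6 1]


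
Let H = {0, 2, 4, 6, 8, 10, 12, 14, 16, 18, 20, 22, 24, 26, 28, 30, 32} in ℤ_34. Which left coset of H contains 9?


9 + H = {9 + h (mod 34) : h ∈ H}
9+0=9, 9+2=11, 9+4=13, 9+6=15, 9+8=17, 9+10=19, 9+12=21, 9+14=23, 9+16=25, 9+18=27, 9+20=29, 9+22=31, 9+24=33, 9+26=1, 9+28=3, 9+30=5, 9+32=7
9 + H = {1, 3, 5, 7, 9, 11, 13, 15, 17, 19, 21, 23, 25, 27, 29, 31, 33} = 1 + H

9 + H = {1, 3, 5, 7, 9, 11, 13, 15, 17, 19, 21, 23, 25, 27, 29, 31, 33}


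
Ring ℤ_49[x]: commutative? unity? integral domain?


ℤ_49 has zero divisors (7·7 ≡ 0), and these lift to constant zero divisors in ℤ_49[x]; so not an integral domain
Commutative: Yes
Integral domain: No
Has unity: Yes

ℤ_49[x]: Commutative=Yes, Unity=Yes


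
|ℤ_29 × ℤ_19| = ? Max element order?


|ℤ_29 × ℤ_19| = 29 × 19 = 551
Max element order = lcm(29,19) = 551
Cyclic? Yes (gcd=1)

|ℤ_29×ℤ_19| = 551, max element order = 551


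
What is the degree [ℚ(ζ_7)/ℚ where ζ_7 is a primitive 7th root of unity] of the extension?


[ℚ(ζ_n):ℚ] = deg Φ_n(x) = φ(n). Here φ(7) = 6

[ℚ(ζ_7)/ℚ where ζ_7 is a primitive 7th root of unity] = 6


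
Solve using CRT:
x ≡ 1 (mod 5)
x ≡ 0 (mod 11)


m₁ = 5, m₂ = 11, gcd = 1, so CRT applies. M = m₁·m₂ = 55
Let M₁ = M/m₁ = 11, M₂ = M/m₂ = 5
Find y₁ ≡ M₁⁻¹ (mod m₁): 11⁻¹ ≡ 1 (mod 5)
Find y₂ ≡ M₂⁻¹ (mod m₂): 5⁻¹ ≡ 9 (mod 11)
x = a₁·M₁·y₁ + a₂·M₂·y₂ = 1·11·1 + 0·5·9 = 11
Reduce mod 55: x ≡ 11
Check: 11 mod 5 = 1 ✓, 11 mod 11 = 0 ✓

x ≡ 11 (mod 55)


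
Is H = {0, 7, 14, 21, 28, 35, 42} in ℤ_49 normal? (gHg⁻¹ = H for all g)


H = {0, 7, 14, 21, 28, 35, 42} in ℤ_49
ℤ_49 is abelian; every subgroup of an abelian group is normal

Yes, normal subgroup


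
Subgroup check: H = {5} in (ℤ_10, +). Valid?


Subgroup test for H = {5} in (ℤ_10, +):
(1) 0 ∈ H? No
(2) Closure: for all a,b ∈ H, (a+b) mod 10 ∈ H? No  [counterexample: 5 + 5 = 0 ∉ H]
(3) Inverses: for all a ∈ H, -a mod 10 ∈ H? Yes

No, H is not a subgroup of ℤ_10


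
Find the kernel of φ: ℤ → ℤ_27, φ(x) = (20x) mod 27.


Kernel = preimage of identity
ker(φ) = {x ∈ ℤ : 20x ≡ 0 (mod 27)}. gcd(20,27) = 1, so 20x ≡ 0 (mod 27) ⟺ x ≡ 0 (mod 27/1 = 27). Hence ker(φ) = 27ℤ

ker(φ) = 27ℤ


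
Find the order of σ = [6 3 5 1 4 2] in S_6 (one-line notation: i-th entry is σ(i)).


Cycle decomposition: (1 6 2 3 5 4)
Cycle lengths: 6
Order = lcm(6) = 6

ord(σ) = 6


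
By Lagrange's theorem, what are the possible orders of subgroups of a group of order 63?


Lagrange's theorem: |H| divides |G|
|G| = 63
Divisors of 63: 1, 3, 7, 9, 21, 63

Possible subgroup orders: {1, 3, 7, 9, 21, 63}


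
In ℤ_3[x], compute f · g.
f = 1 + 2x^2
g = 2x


Expand and collect like terms; reduce coefficients mod 3:
x^0: 1·0 = 0 ≡ 0 (mod 3)
x^1: 1·2 + 0·0 = 2 ≡ 2 (mod 3)
x^2: 0·2 + 2·0 = 0 ≡ 0 (mod 3)
x^3: 2·2 = 4 ≡ 1 (mod 3)
Result: 2x + x^3

f · g = 2x + x^3


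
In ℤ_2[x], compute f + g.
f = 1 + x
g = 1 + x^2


Add coefficients mod 2:
x^0: 1 + 1 = 0 (mod 2)
x^1: 1 + 0 = 1 (mod 2)
x^2: 0 + 1 = 1 (mod 2)
Result: x + x^2

f + g = x + x^2


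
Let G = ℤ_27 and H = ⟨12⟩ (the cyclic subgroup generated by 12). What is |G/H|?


|⟨12⟩| = n / gcd(12, 27) = 27 / 3 = 9
H is normal (ℤ_27 is abelian).
|G/H| = |G| / |H| = 27 / 9 = 3

|G/H| = 3


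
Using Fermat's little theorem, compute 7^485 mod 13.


Fermat's little theorem: if p is prime and gcd(a,p)=1, then a^(p-1) ≡ 1 (mod p)
p = 13 is prime, gcd(7,13) = 1
Reduce exponent: 485 mod 12 = 5
So 7^485 ≡ 7^5 (mod 13)
7^5 mod 13 = 11

7^485 ≡ 11 (mod 13)


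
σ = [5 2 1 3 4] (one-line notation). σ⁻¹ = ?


To find σ⁻¹, swap domain and range:
σ(1) = 5 → σ⁻¹(5) = 1
σ(2) = 2 → σ⁻¹(2) = 2
σ(3) = 1 → σ⁻¹(1) = 3
σ(4) = 3 → σ⁻¹(3) = 4
σ(5) = 4 → σ⁻¹(4) = 5

σ⁻¹ = [3 2 4 5 1]


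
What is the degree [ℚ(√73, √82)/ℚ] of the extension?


[ℚ(√73,√82):ℚ] = [ℚ(√73,√82):ℚ(√73)]·[ℚ(√73):ℚ] = 2·2 = 4

[ℚ(√73, √82)/ℚ] = 4


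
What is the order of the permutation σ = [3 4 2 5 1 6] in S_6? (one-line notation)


Cycle decomposition: (1 3 2 4 5)
Cycle lengths: 5
Order = lcm(5) = 5

ord(σ) = 5


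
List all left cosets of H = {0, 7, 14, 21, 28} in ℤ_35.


H = {0, 7, 14, 21, 28}, |H| = 5
Number of cosets = |G|/|H| = 35/5 = 7
0 + H = {0, 7, 14, 21, 28}
1 + H = {1, 8, 15, 22, 29}
2 + H = {2, 9, 16, 23, 30}
3 + H = {3, 10, 17, 24, 31}
4 + H = {4, 11, 18, 25, 32}
5 + H = {5, 12, 19, 26, 33}
6 + H = {6, 13, 20, 27, 34}

Cosets: 0+H={0,7,14,21,28}; 1+H={1,8,15,22,29}; 2+H={2,9,16,23,30}; 3+H={3,10,17,24,31}; 4+H={4,11,18,25,32}; 5+H={5,12,19,26,33}; 6+H={6,13,20,27,34}


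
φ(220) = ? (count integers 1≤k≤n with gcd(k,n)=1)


Factor n: 220 = 2^2 × 5 × 11
φ(n) = n · ∏(1 - 1/p) over distinct primes p | n
φ(220) = 220 · (1 - 1/2) · (1 - 1/5) · (1 - 1/11) = 80

φ(220) = 80


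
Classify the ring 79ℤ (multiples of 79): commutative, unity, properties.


79ℤ is a commutative ring under +,× but has no multiplicative identity (1 ∉ 79ℤ); it has no zero divisors, but without unity it is not an integral domain
Commutative: Yes
Integral domain: No
Has unity: No

79ℤ (multiples of 79): Commutative=Yes, Unity=No


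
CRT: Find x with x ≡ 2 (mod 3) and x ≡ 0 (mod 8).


m₁ = 3, m₂ = 8, gcd = 1, so CRT applies. M = m₁·m₂ = 24
Let M₁ = M/m₁ = 8, M₂ = M/m₂ = 3
Find y₁ ≡ M₁⁻¹ (mod m₁): 8⁻¹ ≡ 2 (mod 3)
Find y₂ ≡ M₂⁻¹ (mod m₂): 3⁻¹ ≡ 3 (mod 8)
x = a₁·M₁·y₁ + a₂·M₂·y₂ = 2·8·2 + 0·3·3 = 32
Reduce mod 24: x ≡ 8
Check: 8 mod 3 = 2 ✓, 8 mod 8 = 0 ✓

x ≡ 8 (mod 24)


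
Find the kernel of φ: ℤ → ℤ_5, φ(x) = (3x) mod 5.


Kernel = preimage of identity
ker(φ) = {x ∈ ℤ : 3x ≡ 0 (mod 5)}. gcd(3,5) = 1, so 3x ≡ 0 (mod 5) ⟺ x ≡ 0 (mod 5/1 = 5). Hence ker(φ) = 5ℤ

ker(φ) = 5ℤ


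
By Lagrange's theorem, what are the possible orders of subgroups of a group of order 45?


Lagrange's theorem: |H| divides |G|
|G| = 45
Divisors of 45: 1, 3, 5, 9, 15, 45

Possible subgroup orders: {1, 3, 5, 9, 15, 45}


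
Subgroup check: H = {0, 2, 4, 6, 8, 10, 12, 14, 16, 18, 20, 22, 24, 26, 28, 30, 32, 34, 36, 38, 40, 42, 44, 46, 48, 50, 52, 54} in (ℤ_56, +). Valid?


Subgroup test for H = {0, 2, 4, 6, 8, 10, 12, 14, 16, 18, 20, 22, 24, 26, 28, 30, 32, 34, 36, 38, 40, 42, 44, 46, 48, 50, 52, 54} in (ℤ_56, +):
(1) 0 ∈ H? Yes
(2) Closure: for all a,b ∈ H, (a+b) mod 56 ∈ H? Yes
(3) Inverses: for all a ∈ H, -a mod 56 ∈ H? Yes

Yes, H is a subgroup of ℤ_56


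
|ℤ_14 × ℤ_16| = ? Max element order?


|ℤ_14 × ℤ_16| = 14 × 16 = 224
Max element order = lcm(14,16) = 112
Cyclic? No (gcd=2)

|ℤ_14×ℤ_16| = 224, max element order = 112


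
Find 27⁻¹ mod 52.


Use the extended Euclidean algorithm to write 1 = 27·s + 52·t; then s mod 52 is the inverse.
Euclidean algorithm:
  27 = 0·52 + 27
  52 = 1·27 + 25
  27 = 1·25 + 2
  25 = 12·2 + 1
  2 = 2·1 + 0
gcd(27,52) = 1
Back-substitution gives: 27·(-25) + 52·(13) = 1
So 27⁻¹ ≡ -25 ≡ 27 (mod 52)
Check: 27 × 27 = 729 ≡ 1 (mod 52) ✓

27⁻¹ ≡ 27 (mod 52)


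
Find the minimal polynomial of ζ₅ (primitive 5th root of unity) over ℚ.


ζ₅ is a root of Φ₅(x) = x⁴ + x³ + x² + x + 1, irreducible over ℚ

Minimal polynomial: x⁴ + x³ + x² + x + 1


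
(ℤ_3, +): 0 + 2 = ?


Operation: addition mod 3
0 + 2 = (a + b) mod 3 with a = 0, b = 2

0 + 2 = 2


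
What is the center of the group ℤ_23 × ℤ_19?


Z(G) = {g ∈ G | gx = xg for all x ∈ G}
Direct product of abelian groups is abelian, so Z(G) = G

Z(ℤ_23 × ℤ_19) = ℤ_23 × ℤ_19


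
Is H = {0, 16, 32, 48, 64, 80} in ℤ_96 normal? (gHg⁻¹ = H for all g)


H = {0, 16, 32, 48, 64, 80} in ℤ_96
ℤ_96 is abelian; every subgroup of an abelian group is normal

Yes, normal subgroup


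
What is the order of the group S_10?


|S_n| = n! (number of permutations of n symbols)
|S_10| = 10! = 3628800

|S_10| = 3628800


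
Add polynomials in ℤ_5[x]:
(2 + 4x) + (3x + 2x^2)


Add coefficients mod 5:
x^0: 2 + 0 = 2 (mod 5)
x^1: 4 + 3 = 2 (mod 5)
x^2: 0 + 2 = 2 (mod 5)
Result: 2 + 2x + 2x^2

f + g = 2 + 2x + 2x^2


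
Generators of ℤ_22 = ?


g generates ℤ_n iff gcd(g,n) = 1
Prime factors of 22: 2, 11
Generators are g ∈ {1,...,21} not divisible by any of these primes.
Generators: {1, 3, 5, 7, 9, 13, 15, 17, 19, 21}
Number of generators = φ(22) = 10

Generators of ℤ_22 = {1, 3, 5, 7, 9, 13, 15, 17, 19, 21}


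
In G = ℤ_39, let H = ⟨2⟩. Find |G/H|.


|⟨2⟩| = n / gcd(2, 39) = 39 / 1 = 39
H is normal (ℤ_39 is abelian).
|G/H| = |G| / |H| = 39 / 39 = 1

|G/H| = 1


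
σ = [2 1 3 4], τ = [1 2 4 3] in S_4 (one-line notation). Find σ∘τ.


σ∘τ: apply τ first, then σ
1 →τ 1 →σ 2
2 →τ 2 →σ 1
3 →τ 4 →σ 4
4 →τ 3 →σ 3

σ∘τ = [2 1 4 3]


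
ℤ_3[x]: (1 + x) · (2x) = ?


Expand and collect like terms; reduce coefficients mod 3:
x^0: 1·0 = 0 ≡ 0 (mod 3)
x^1: 1·2 + 1·0 = 2 ≡ 2 (mod 3)
x^2: 1·2 = 2 ≡ 2 (mod 3)
Result: 2x + 2x^2

f · g = 2x + 2x^2


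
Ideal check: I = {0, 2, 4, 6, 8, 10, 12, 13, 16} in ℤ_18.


Check ideal conditions for I = {0, 2, 4, 6, 8, 10, 12, 13, 16} in ℤ_18:
(1) I is an additive subgroup? No
(2) For r ∈ ℤ_18 and a ∈ I: r·a ∈ I? No  [counterexample: r=2, a=16, r·a mod 18 = 14 ∉ I]

No, I is not an ideal of ℤ_18


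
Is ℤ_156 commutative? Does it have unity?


ℤ_156 is a commutative ring with unity 1; 156 = 2×78 is composite, so 2·78 ≡ 0 gives zero divisors (not an integral domain)
Commutative: Yes
Integral domain: No
Has unity: Yes

ℤ_156: Commutative=Yes, Unity=Yes


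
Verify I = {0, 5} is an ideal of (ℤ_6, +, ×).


Check ideal conditions for I = {0, 5} in ℤ_6:
(1) I is an additive subgroup? No
(2) For r ∈ ℤ_6 and a ∈ I: r·a ∈ I? No  [counterexample: r=2, a=5, r·a mod 6 = 4 ∉ I]

No, I is not an ideal of ℤ_6


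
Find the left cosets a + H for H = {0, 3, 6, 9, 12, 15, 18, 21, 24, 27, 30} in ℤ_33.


H = {0, 3, 6, 9, 12, 15, 18, 21, 24, 27, 30}, |H| = 11
Number of cosets = |G|/|H| = 33/11 = 3
0 + H = {0, 3, 6, 9, 12, 15, 18, 21, 24, 27, 30}
1 + H = {1, 4, 7, 10, 13, 16, 19, 22, 25, 28, 31}
2 + H = {2, 5, 8, 11, 14, 17, 20, 23, 26, 29, 32}

Cosets: 0+H={0,3,6,9,12,15,18,21,24,27,30}; 1+H={1,4,7,10,13,16,19,22,25,28,31}; 2+H={2,5,8,11,14,17,20,23,26,29,32}


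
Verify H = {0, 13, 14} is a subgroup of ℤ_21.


Subgroup test for H = {0, 13, 14} in (ℤ_21, +):
(1) 0 ∈ H? Yes
(2) Closure: for all a,b ∈ H, (a+b) mod 21 ∈ H? No  [counterexample: 13 + 13 = 5 ∉ H]
(3) Inverses: for all a ∈ H, -a mod 21 ∈ H? No

No, H is not a subgroup of ℤ_21


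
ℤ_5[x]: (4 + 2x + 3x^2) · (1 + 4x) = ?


Expand and collect like terms; reduce coefficients mod 5:
x^0: 4·1 = 4 ≡ 4 (mod 5)
x^1: 4·4 + 2·1 = 18 ≡ 3 (mod 5)
x^2: 2·4 + 3·1 = 11 ≡ 1 (mod 5)
x^3: 3·4 = 12 ≡ 2 (mod 5)
Result: 4 + 3x + x^2 + 2x^3

f · g = 4 + 3x + x^2 + 2x^3


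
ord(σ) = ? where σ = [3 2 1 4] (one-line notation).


Cycle decomposition: (1 3)
Cycle lengths: 2
Order = lcm(2) = 2

ord(σ) = 2


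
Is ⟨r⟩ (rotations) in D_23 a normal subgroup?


H = ⟨r⟩ (rotations) in D_23
The rotation subgroup ⟨r⟩ has index 2 in D_23, so it is normal

Yes, normal subgroup


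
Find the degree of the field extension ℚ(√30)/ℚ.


√30 has minimal polynomial x² - 30 (irreducible over ℚ since 30 is squarefree)

[ℚ(√30)/ℚ] = 2


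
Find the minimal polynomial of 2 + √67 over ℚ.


Let α = 2 + √67. Then α - 2 = √67, so (α - 2)² = 67, giving α² - 4α - 63 = 0. Degree 2 and α ∉ ℚ, so this is the minimal polynomial.

Minimal polynomial: x² - 4x - 63


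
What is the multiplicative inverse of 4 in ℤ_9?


Use the extended Euclidean algorithm to write 1 = 4·s + 9·t; then s mod 9 is the inverse.
Euclidean algorithm:
  4 = 0·9 + 4
  9 = 2·4 + 1
  4 = 4·1 + 0
gcd(4,9) = 1
Back-substitution gives: 4·(-2) + 9·(1) = 1
So 4⁻¹ ≡ -2 ≡ 7 (mod 9)
Check: 4 × 7 = 28 ≡ 1 (mod 9) ✓

4⁻¹ ≡ 7 (mod 9)


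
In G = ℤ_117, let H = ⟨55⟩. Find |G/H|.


|⟨55⟩| = n / gcd(55, 117) = 117 / 1 = 117
H is normal (ℤ_117 is abelian).
|G/H| = |G| / |H| = 117 / 117 = 1

|G/H| = 1


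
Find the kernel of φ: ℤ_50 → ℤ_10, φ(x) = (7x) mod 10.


Kernel = preimage of identity
ker(φ) = {x ∈ ℤ_50 : 7x ≡ 0 (mod 10)}. Since 10 | 50, φ is well-defined. The kernel is the cyclic subgroup ⟨10⟩ of ℤ_50 (order 5), i.e. {0, 10, 20, 30, 40}

ker(φ) = {0, 10, 20, 30, 40}


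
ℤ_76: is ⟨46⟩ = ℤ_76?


g generates ℤ_n iff gcd(g, n) = 1
gcd(46, 76) = 2
Since gcd = 2 ≠ 1, ⟨46⟩ has order 38 < 76, so 46 is not a generator.

No, 46 does not generate ℤ_76


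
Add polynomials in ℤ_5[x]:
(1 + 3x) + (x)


Add coefficients mod 5:
x^0: 1 + 0 = 1 (mod 5)
x^1: 3 + 1 = 4 (mod 5)
Result: 1 + 4x

f + g = 1 + 4x


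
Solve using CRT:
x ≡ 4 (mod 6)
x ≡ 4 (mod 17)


m₁ = 6, m₂ = 17, gcd = 1, so CRT applies. M = m₁·m₂ = 102
Let M₁ = M/m₁ = 17, M₂ = M/m₂ = 6
Find y₁ ≡ M₁⁻¹ (mod m₁): 17⁻¹ ≡ 5 (mod 6)
Find y₂ ≡ M₂⁻¹ (mod m₂): 6⁻¹ ≡ 3 (mod 17)
x = a₁·M₁·y₁ + a₂·M₂·y₂ = 4·17·5 + 4·6·3 = 412
Reduce mod 102: x ≡ 4
Check: 4 mod 6 = 4 ✓, 4 mod 17 = 4 ✓

x ≡ 4 (mod 102)


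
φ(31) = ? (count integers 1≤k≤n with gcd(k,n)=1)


Factor n: 31 = 31
φ(n) = n · ∏(1 - 1/p) over distinct primes p | n
φ(31) = 31 · (1 - 1/31) = 30

φ(31) = 30


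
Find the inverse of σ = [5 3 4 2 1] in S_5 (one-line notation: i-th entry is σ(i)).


To find σ⁻¹, swap domain and range:
σ(1) = 5 → σ⁻¹(5) = 1
σ(2) = 3 → σ⁻¹(3) = 2
σ(3) = 4 → σ⁻¹(4) = 3
σ(4) = 2 → σ⁻¹(2) = 4
σ(5) = 1 → σ⁻¹(1) = 5

σ⁻¹ = [5 4 2 3 1]


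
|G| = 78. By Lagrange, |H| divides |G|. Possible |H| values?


Lagrange's theorem: |H| divides |G|
|G| = 78
Divisors of 78: 1, 2, 3, 6, 13, 26, 39, 78

Possible subgroup orders: {1, 2, 3, 6, 13, 26, 39, 78}


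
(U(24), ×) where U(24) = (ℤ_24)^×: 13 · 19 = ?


Operation: multiplication mod 24
13 · 19 = (a × b) mod 24 with a = 13, b = 19

13 · 19 = 7


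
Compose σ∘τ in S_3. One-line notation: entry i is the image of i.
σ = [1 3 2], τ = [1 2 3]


σ∘τ: apply τ first, then σ
1 →τ 1 →σ 1
2 →τ 2 →σ 3
3 →τ 3 →σ 2

σ∘τ = [1 3 2]


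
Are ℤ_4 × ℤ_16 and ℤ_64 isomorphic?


Comparing ℤ_4 × ℤ_16 and ℤ_64:
gcd(4,16) = 4 ≠ 1. Max element order in ℤ_4×ℤ_16 is lcm(4,16) = 16 < 64, so it has no element of order 64

No, ℤ_4 × ℤ_16 ≇ ℤ_64


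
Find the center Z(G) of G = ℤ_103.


Z(G) = {g ∈ G | gx = xg for all x ∈ G}
ℤ_103 is abelian, so Z(G) = G

Z(ℤ_103) = ℤ_103


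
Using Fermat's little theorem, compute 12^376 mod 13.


Fermat's little theorem: if p is prime and gcd(a,p)=1, then a^(p-1) ≡ 1 (mod p)
p = 13 is prime, gcd(12,13) = 1
Reduce exponent: 376 mod 12 = 4
So 12^376 ≡ 12^4 (mod 13)
12^4 mod 13 = 1

12^376 ≡ 1 (mod 13)


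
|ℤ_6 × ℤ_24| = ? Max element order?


|ℤ_6 × ℤ_24| = 6 × 24 = 144
Max element order = lcm(6,24) = 24
Cyclic? No (gcd=6)

|ℤ_6×ℤ_24| = 144, max element order = 24


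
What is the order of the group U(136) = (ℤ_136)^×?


U(n) is the group of units mod n; |U(n)| = φ(n)
|U(136)| = φ(136) = 64

|U(136) = (ℤ_136)^×| = 64


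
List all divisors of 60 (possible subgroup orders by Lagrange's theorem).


Lagrange's theorem: |H| divides |G|
|G| = 60
Divisors of 60: 1, 2, 3, 4, 5, 6, 10, 12, 15, 20, 30, 60

Possible subgroup orders: {1, 2, 3, 4, 5, 6, 10, 12, 15, 20, 30, 60}


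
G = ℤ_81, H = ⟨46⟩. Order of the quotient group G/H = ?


|⟨46⟩| = n / gcd(46, 81) = 81 / 1 = 81
H is normal (ℤ_81 is abelian).
|G/H| = |G| / |H| = 81 / 81 = 1

|G/H| = 1


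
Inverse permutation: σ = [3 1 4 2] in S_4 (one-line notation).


To find σ⁻¹, swap domain and range:
σ(1) = 3 → σ⁻¹(3) = 1
σ(2) = 1 → σ⁻¹(1) = 2
σ(3) = 4 → σ⁻¹(4) = 3
σ(4) = 2 → σ⁻¹(2) = 4

σ⁻¹ = [2 4 1 3]


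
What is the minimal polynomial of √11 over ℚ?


√11 satisfies x² - 11 = 0, irreducible over ℚ since 11 is squarefree

Minimal polynomial: x² - 11


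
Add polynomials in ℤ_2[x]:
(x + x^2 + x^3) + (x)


Add coefficients mod 2:
x^0: 0 + 0 = 0 (mod 2)
x^1: 1 + 1 = 0 (mod 2)
x^2: 1 + 0 = 1 (mod 2)
x^3: 1 + 0 = 1 (mod 2)
Result: x^2 + x^3

f + g = x^2 + x^3


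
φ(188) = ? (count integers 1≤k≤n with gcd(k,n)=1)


Factor n: 188 = 2^2 × 47
φ(n) = n · ∏(1 - 1/p) over distinct primes p | n
φ(188) = 188 · (1 - 1/2) · (1 - 1/47) = 92

φ(188) = 92


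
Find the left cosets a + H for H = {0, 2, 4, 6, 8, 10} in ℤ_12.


H = {0, 2, 4, 6, 8, 10}, |H| = 6
Number of cosets = |G|/|H| = 12/6 = 2
0 + H = {0, 2, 4, 6, 8, 10}
1 + H = {1, 3, 5, 7, 9, 11}

Cosets: 0+H={0,2,4,6,8,10}; 1+H={1,3,5,7,9,11}


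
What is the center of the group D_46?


Z(G) = {g ∈ G | gx = xg for all x ∈ G}
For even n, Z(D_n) = {e, r^(n/2)}: the 180° rotation r^23 commutes with every reflection and rotation

Z(D_46) = {e, r^23}


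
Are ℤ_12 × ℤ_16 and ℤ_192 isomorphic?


Comparing ℤ_12 × ℤ_16 and ℤ_192:
gcd(12,16) = 4 ≠ 1. Max element order in ℤ_12×ℤ_16 is lcm(12,16) = 48 < 192, so it has no element of order 192

No, ℤ_12 × ℤ_16 ≇ ℤ_192


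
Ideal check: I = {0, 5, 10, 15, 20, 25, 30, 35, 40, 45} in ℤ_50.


Check ideal conditions for I = {0, 5, 10, 15, 20, 25, 30, 35, 40, 45} in ℤ_50:
(1) I is an additive subgroup? Yes
(2) For r ∈ ℤ_50 and a ∈ I: r·a ∈ I? Yes

Yes, I is an ideal of ℤ_50


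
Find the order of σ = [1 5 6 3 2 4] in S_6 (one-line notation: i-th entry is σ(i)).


Cycle decomposition: (2 5) (3 6 4)
Cycle lengths: 2, 3
Order = lcm(2, 3) = 6

ord(σ) = 6


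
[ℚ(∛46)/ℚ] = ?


∛46 has minimal polynomial x³ - 46 (irreducible over ℚ since 46 is not a perfect cube)

[ℚ(∛46)/ℚ] = 3


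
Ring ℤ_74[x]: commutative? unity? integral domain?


ℤ_74 has zero divisors (2·37 ≡ 0), and these lift to constant zero divisors in ℤ_74[x]; so not an integral domain
Commutative: Yes
Integral domain: No
Has unity: Yes

ℤ_74[x]: Commutative=Yes, Unity=Yes


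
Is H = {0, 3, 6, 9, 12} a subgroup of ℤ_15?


Subgroup test for H = {0, 3, 6, 9, 12} in (ℤ_15, +):
(1) 0 ∈ H? Yes
(2) Closure: for all a,b ∈ H, (a+b) mod 15 ∈ H? Yes
(3) Inverses: for all a ∈ H, -a mod 15 ∈ H? Yes

Yes, H is a subgroup of ℤ_15


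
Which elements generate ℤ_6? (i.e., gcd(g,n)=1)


g generates ℤ_n iff gcd(g,n) = 1
Checking each g ∈ {1,...,5}:
gcd(1,6) = 1
gcd(2,6) = 2
gcd(3,6) = 3
gcd(4,6) = 2
gcd(5,6) = 1
Generators: {1, 5}
Number of generators = φ(6) = 2

Generators of ℤ_6 = {1, 5}


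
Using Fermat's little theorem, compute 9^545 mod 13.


Fermat's little theorem: if p is prime and gcd(a,p)=1, then a^(p-1) ≡ 1 (mod p)
p = 13 is prime, gcd(9,13) = 1
Reduce exponent: 545 mod 12 = 5
So 9^545 ≡ 9^5 (mod 13)
9^5 mod 13 = 3

9^545 ≡ 3 (mod 13)


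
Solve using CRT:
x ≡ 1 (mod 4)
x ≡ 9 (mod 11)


m₁ = 4, m₂ = 11, gcd = 1, so CRT applies. M = m₁·m₂ = 44
Let M₁ = M/m₁ = 11, M₂ = M/m₂ = 4
Find y₁ ≡ M₁⁻¹ (mod m₁): 11⁻¹ ≡ 3 (mod 4)
Find y₂ ≡ M₂⁻¹ (mod m₂): 4⁻¹ ≡ 3 (mod 11)
x = a₁·M₁·y₁ + a₂·M₂·y₂ = 1·11·3 + 9·4·3 = 141
Reduce mod 44: x ≡ 9
Check: 9 mod 4 = 1 ✓, 9 mod 11 = 9 ✓

x ≡ 9 (mod 44)


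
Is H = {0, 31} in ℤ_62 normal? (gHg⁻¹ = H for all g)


H = {0, 31} in ℤ_62
ℤ_62 is abelian; every subgroup of an abelian group is normal

Yes, normal subgroup


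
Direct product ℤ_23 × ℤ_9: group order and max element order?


|ℤ_23 × ℤ_9| = 23 × 9 = 207
Max element order = lcm(23,9) = 207
Cyclic? Yes (gcd=1)

|ℤ_23×ℤ_9| = 207, max element order = 207


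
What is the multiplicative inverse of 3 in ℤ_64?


Use the extended Euclidean algorithm to write 1 = 3·s + 64·t; then s mod 64 is the inverse.
Euclidean algorithm:
  3 = 0·64 + 3
  64 = 21·3 + 1
  3 = 3·1 + 0
gcd(3,64) = 1
Back-substitution gives: 3·(-21) + 64·(1) = 1
So 3⁻¹ ≡ -21 ≡ 43 (mod 64)
Check: 3 × 43 = 129 ≡ 1 (mod 64) ✓

3⁻¹ ≡ 43 (mod 64)


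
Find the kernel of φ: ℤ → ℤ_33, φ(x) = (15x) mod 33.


Kernel = preimage of identity
ker(φ) = {x ∈ ℤ : 15x ≡ 0 (mod 33)}. gcd(15,33) = 3, so 15x ≡ 0 (mod 33) ⟺ x ≡ 0 (mod 33/3 = 11). Hence ker(φ) = 11ℤ

ker(φ) = 11ℤ


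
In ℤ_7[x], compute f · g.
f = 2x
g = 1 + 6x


Expand and collect like terms; reduce coefficients mod 7:
x^0: 0·1 = 0 ≡ 0 (mod 7)
x^1: 0·6 + 2·1 = 2 ≡ 2 (mod 7)
x^2: 2·6 = 12 ≡ 5 (mod 7)
Result: 2x + 5x^2

f · g = 2x + 5x^2


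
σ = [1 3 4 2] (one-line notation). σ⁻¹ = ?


To find σ⁻¹, swap domain and range:
σ(1) = 1 → σ⁻¹(1) = 1
σ(2) = 3 → σ⁻¹(3) = 2
σ(3) = 4 → σ⁻¹(4) = 3
σ(4) = 2 → σ⁻¹(2) = 4

σ⁻¹ = [1 4 2 3]


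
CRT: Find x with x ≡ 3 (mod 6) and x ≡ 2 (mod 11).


m₁ = 6, m₂ = 11, gcd = 1, so CRT applies. M = m₁·m₂ = 66
Let M₁ = M/m₁ = 11, M₂ = M/m₂ = 6
Find y₁ ≡ M₁⁻¹ (mod m₁): 11⁻¹ ≡ 5 (mod 6)
Find y₂ ≡ M₂⁻¹ (mod m₂): 6⁻¹ ≡ 2 (mod 11)
x = a₁·M₁·y₁ + a₂·M₂·y₂ = 3·11·5 + 2·6·2 = 189
Reduce mod 66: x ≡ 57
Check: 57 mod 6 = 3 ✓, 57 mod 11 = 2 ✓

x ≡ 57 (mod 66)


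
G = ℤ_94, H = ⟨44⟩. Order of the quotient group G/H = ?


|⟨44⟩| = n / gcd(44, 94) = 94 / 2 = 47
H is normal (ℤ_94 is abelian).
|G/H| = |G| / |H| = 94 / 47 = 2

|G/H| = 2


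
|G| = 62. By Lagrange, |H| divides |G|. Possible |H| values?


Lagrange's theorem: |H| divides |G|
|G| = 62
Divisors of 62: 1, 2, 31, 62

Possible subgroup orders: {1, 2, 31, 62}


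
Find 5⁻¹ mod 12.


Use the extended Euclidean algorithm to write 1 = 5·s + 12·t; then s mod 12 is the inverse.
Euclidean algorithm:
  5 = 0·12 + 5
  12 = 2·5 + 2
  5 = 2·2 + 1
  2 = 2·1 + 0
gcd(5,12) = 1
Back-substitution gives: 5·(5) + 12·(-2) = 1
So 5⁻¹ ≡ 5 ≡ 5 (mod 12)
Check: 5 × 5 = 25 ≡ 1 (mod 12) ✓

5⁻¹ ≡ 5 (mod 12)


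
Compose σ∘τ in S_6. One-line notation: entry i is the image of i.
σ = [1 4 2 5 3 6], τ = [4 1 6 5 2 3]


σ∘τ: apply τ first, then σ
1 →τ 4 →σ 5
2 →τ 1 →σ 1
3 →τ 6 →σ 6
4 →τ 5 →σ 3
5 →τ 2 →σ 4
6 →τ 3 →σ 2

σ∘τ = [5 1 6 3 4 2]


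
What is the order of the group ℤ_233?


ℤ_n has n elements.

|ℤ_233| = 233


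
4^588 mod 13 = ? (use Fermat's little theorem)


Fermat's little theorem: if p is prime and gcd(a,p)=1, then a^(p-1) ≡ 1 (mod p)
p = 13 is prime, gcd(4,13) = 1
Reduce exponent: 588 mod 12 = 0
So 4^588 ≡ 4^0 (mod 13)
4^0 = 1

4^588 ≡ 1 (mod 13)


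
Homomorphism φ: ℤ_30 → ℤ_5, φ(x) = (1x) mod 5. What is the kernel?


Kernel = preimage of identity
ker(φ) = {x ∈ ℤ_30 : 1x ≡ 0 (mod 5)}. Since 5 | 30, φ is well-defined. The kernel is the cyclic subgroup ⟨5⟩ of ℤ_30 (order 6), i.e. {0, 5, 10, 15, 20, 25}

ker(φ) = {0, 5, 10, 15, 20, 25}


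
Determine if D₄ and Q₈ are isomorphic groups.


Comparing D₄ and Q₈:
D₄ has 5 elements of order 2; Q₈ has only 1

No, D₄ ≇ Q₈


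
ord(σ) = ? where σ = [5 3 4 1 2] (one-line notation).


Cycle decomposition: (1 5 2 3 4)
Cycle lengths: 5
Order = lcm(5) = 5

ord(σ) = 5


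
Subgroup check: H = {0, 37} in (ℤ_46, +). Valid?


Subgroup test for H = {0, 37} in (ℤ_46, +):
(1) 0 ∈ H? Yes
(2) Closure: for all a,b ∈ H, (a+b) mod 46 ∈ H? No  [counterexample: 37 + 37 = 28 ∉ H]
(3) Inverses: for all a ∈ H, -a mod 46 ∈ H? No

No, H is not a subgroup of ℤ_46


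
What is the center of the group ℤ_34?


Z(G) = {g ∈ G | gx = xg for all x ∈ G}
ℤ_34 is abelian, so Z(G) = G

Z(ℤ_34) = ℤ_34


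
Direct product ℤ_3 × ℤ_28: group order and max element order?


|ℤ_3 × ℤ_28| = 3 × 28 = 84
Max element order = lcm(3,28) = 84
Cyclic? Yes (gcd=1)

|ℤ_3×ℤ_28| = 84, max element order = 84


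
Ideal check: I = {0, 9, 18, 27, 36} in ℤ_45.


Check ideal conditions for I = {0, 9, 18, 27, 36} in ℤ_45:
(1) I is an additive subgroup? Yes
(2) For r ∈ ℤ_45 and a ∈ I: r·a ∈ I? Yes

Yes, I is an ideal of ℤ_45


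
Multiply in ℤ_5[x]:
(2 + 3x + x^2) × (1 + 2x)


Expand and collect like terms; reduce coefficients mod 5:
x^0: 2·1 = 2 ≡ 2 (mod 5)
x^1: 2·2 + 3·1 = 7 ≡ 2 (mod 5)
x^2: 3·2 + 1·1 = 7 ≡ 2 (mod 5)
x^3: 1·2 = 2 ≡ 2 (mod 5)
Result: 2 + 2x + 2x^2 + 2x^3

f · g = 2 + 2x + 2x^2 + 2x^3


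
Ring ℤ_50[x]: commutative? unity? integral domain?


ℤ_50 has zero divisors (2·25 ≡ 0), and these lift to constant zero divisors in ℤ_50[x]; so not an integral domain
Commutative: Yes
Integral domain: No
Has unity: Yes

ℤ_50[x]: Commutative=Yes, Unity=Yes


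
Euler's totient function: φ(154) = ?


Factor n: 154 = 2 × 7 × 11
φ(n) = n · ∏(1 - 1/p) over distinct primes p | n
φ(154) = 154 · (1 - 1/2) · (1 - 1/7) · (1 - 1/11) = 60

φ(154) = 60


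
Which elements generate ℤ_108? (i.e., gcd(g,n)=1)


g generates ℤ_n iff gcd(g,n) = 1
Prime factors of 108: 2, 3
Generators are g ∈ {1,...,107} not divisible by any of these primes.
Generators: {1, 5, 7, 11, 13, 17, 19, 23, 25, 29, 31, 35, 37, 41, 43, 47, 49, 53, 55, 59, 61, 65, 67, 71, 73, 77, 79, 83, 85, 89, 91, 95, 97, 101, 103, 107}
Number of generators = φ(108) = 36

Generators of ℤ_108 = {1, 5, 7, 11, 13, 17, 19, 23, 25, 29, 31, 35, 37, 41, 43, 47, 49, 53, 55, 59, 61, 65, 67, 71, 73, 77, 79, 83, 85, 89, 91, 95, 97, 101, 103, 107}


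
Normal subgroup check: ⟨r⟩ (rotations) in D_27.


H = ⟨r⟩ (rotations) in D_27
The rotation subgroup ⟨r⟩ has index 2 in D_27, so it is normal

Yes, normal subgroup


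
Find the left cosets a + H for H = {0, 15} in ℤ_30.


H = {0, 15}, |H| = 2
Number of cosets = |G|/|H| = 30/2 = 15
0 + H = {0, 15}
1 + H = {1, 16}
2 + H = {2, 17}
3 + H = {3, 18}
4 + H = {4, 19}
5 + H = {5, 20}
6 + H = {6, 21}
7 + H = {7, 22}
8 + H = {8, 23}
9 + H = {9, 24}
10 + H = {10, 25}
11 + H = {11, 26}
12 + H = {12, 27}
13 + H = {13, 28}
14 + H = {14, 29}

Cosets: 0+H={0,15}; 1+H={1,16}; 2+H={2,17}; 3+H={3,18}; 4+H={4,19}; 5+H={5,20}; 6+H={6,21}; 7+H={7,22}; 8+H={8,23}; 9+H={9,24}; 10+H={10,25}; 11+H={11,26}; 12+H={12,27}; 13+H={13,28}; 14+H={14,29}


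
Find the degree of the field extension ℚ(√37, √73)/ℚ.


[ℚ(√37,√73):ℚ] = [ℚ(√37,√73):ℚ(√37)]·[ℚ(√37):ℚ] = 2·2 = 4

[ℚ(√37, √73)/ℚ] = 4


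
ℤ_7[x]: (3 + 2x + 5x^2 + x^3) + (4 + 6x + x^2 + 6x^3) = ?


Add coefficients mod 7:
x^0: 3 + 4 = 0 (mod 7)
x^1: 2 + 6 = 1 (mod 7)
x^2: 5 + 1 = 6 (mod 7)
x^3: 1 + 6 = 0 (mod 7)
Result: x + 6x^2

f + g = x + 6x^2


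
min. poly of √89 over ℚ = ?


√89 satisfies x² - 89 = 0, irreducible over ℚ since 89 is squarefree

Minimal polynomial: x² - 89


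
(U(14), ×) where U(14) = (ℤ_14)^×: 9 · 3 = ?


Operation: multiplication mod 14
9 · 3 = (a × b) mod 14 with a = 9, b = 3

9 · 3 = 13


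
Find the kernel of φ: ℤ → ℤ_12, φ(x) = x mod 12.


Kernel = preimage of identity
ker(φ) = {x ∈ ℤ : x ≡ 0 (mod 12)} = 12ℤ = {0, ±12, ±24, ...}

ker(φ) = 12ℤ


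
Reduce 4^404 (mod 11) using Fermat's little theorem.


Fermat's little theorem: if p is prime and gcd(a,p)=1, then a^(p-1) ≡ 1 (mod p)
p = 11 is prime, gcd(4,11) = 1
Reduce exponent: 404 mod 10 = 4
So 4^404 ≡ 4^4 (mod 11)
4^4 mod 11 = 3

4^404 ≡ 3 (mod 11)


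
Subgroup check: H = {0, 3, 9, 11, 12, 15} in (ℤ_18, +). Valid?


Subgroup test for H = {0, 3, 9, 11, 12, 15} in (ℤ_18, +):
(1) 0 ∈ H? Yes
(2) Closure: for all a,b ∈ H, (a+b) mod 18 ∈ H? No  [counterexample: 3 + 3 = 6 ∉ H]
(3) Inverses: for all a ∈ H, -a mod 18 ∈ H? No

No, H is not a subgroup of ℤ_18


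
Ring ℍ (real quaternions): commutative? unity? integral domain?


quaternion multiplication is non-commutative (ij = k ≠ ji = -k); has unity 1; a division ring but not an integral domain since integral domains are commutative by convention
Commutative: No
Integral domain: No
Has unity: Yes

ℍ (real quaternions): Commutative=No, Unity=Yes


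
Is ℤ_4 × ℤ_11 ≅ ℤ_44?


Comparing ℤ_4 × ℤ_11 and ℤ_44:
gcd(4,11) = 1, so ℤ_4 × ℤ_11 ≅ ℤ_44 (CRT)

Yes, ℤ_4 × ℤ_11 ≅ ℤ_44


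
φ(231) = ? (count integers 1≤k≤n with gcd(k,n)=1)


Factor n: 231 = 3 × 7 × 11
φ(n) = n · ∏(1 - 1/p) over distinct primes p | n
φ(231) = 231 · (1 - 1/3) · (1 - 1/7) · (1 - 1/11) = 120

φ(231) = 120


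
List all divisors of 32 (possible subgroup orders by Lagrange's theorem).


Lagrange's theorem: |H| divides |G|
|G| = 32
Divisors of 32: 1, 2, 4, 8, 16, 32

Possible subgroup orders: {1, 2, 4, 8, 16, 32}


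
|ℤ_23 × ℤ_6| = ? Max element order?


|ℤ_23 × ℤ_6| = 23 × 6 = 138
Max element order = lcm(23,6) = 138
Cyclic? Yes (gcd=1)

|ℤ_23×ℤ_6| = 138, max element order = 138


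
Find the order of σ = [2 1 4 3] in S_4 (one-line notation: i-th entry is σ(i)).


Cycle decomposition: (1 2) (3 4)
Cycle lengths: 2, 2
Order = lcm(2, 2) = 2

ord(σ) = 2


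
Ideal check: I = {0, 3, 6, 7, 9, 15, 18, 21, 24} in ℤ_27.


Check ideal conditions for I = {0, 3, 6, 7, 9, 15, 18, 21, 24} in ℤ_27:
(1) I is an additive subgroup? No
(2) For r ∈ ℤ_27 and a ∈ I: r·a ∈ I? No  [counterexample: r=2, a=6, r·a mod 27 = 12 ∉ I]

No, I is not an ideal of ℤ_27


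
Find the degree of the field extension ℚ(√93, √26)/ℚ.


[ℚ(√93,√26):ℚ] = [ℚ(√93,√26):ℚ(√93)]·[ℚ(√93):ℚ] = 2·2 = 4

[ℚ(√93, √26)/ℚ] = 4


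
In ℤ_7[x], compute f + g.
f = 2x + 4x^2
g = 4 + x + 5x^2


Add coefficients mod 7:
x^0: 0 + 4 = 4 (mod 7)
x^1: 2 + 1 = 3 (mod 7)
x^2: 4 + 5 = 2 (mod 7)
Result: 4 + 3x + 2x^2

f + g = 4 + 3x + 2x^2


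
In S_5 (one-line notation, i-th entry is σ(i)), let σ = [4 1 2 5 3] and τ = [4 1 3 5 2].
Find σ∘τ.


σ∘τ: apply τ first, then σ
1 →τ 4 →σ 5
2 →τ 1 →σ 4
3 →τ 3 →σ 2
4 →τ 5 →σ 3
5 →τ 2 →σ 1

σ∘τ = [5 4 2 3 1]


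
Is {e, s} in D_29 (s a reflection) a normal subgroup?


H = {e, s} in D_29 (s a reflection)
r·s·r⁻¹ = sr⁻² ≠ s for n ≥ 3, so {e, s} is not closed under conjugation

No, not a normal subgroup


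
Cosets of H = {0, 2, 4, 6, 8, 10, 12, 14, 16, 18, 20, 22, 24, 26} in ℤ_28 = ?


H = {0, 2, 4, 6, 8, 10, 12, 14, 16, 18, 20, 22, 24, 26}, |H| = 14
Number of cosets = |G|/|H| = 28/14 = 2
0 + H = {0, 2, 4, 6, 8, 10, 12, 14, 16, 18, 20, 22, 24, 26}
1 + H = {1, 3, 5, 7, 9, 11, 13, 15, 17, 19, 21, 23, 25, 27}

Cosets: 0+H={0,2,4,6,8,10,12,14,16,18,20,22,24,26}; 1+H={1,3,5,7,9,11,13,15,17,19,21,23,25,27}


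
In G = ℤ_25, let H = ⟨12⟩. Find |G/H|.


|⟨12⟩| = n / gcd(12, 25) = 25 / 1 = 25
H is normal (ℤ_25 is abelian).
|G/H| = |G| / |H| = 25 / 25 = 1

|G/H| = 1


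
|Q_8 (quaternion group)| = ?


Q_8 = {±1, ±i, ±j, ±k}
|Q_8| = 8

|Q_8 (quaternion group)| = 8


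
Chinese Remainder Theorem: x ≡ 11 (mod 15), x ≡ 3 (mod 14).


m₁ = 15, m₂ = 14, gcd = 1, so CRT applies. M = m₁·m₂ = 210
Let M₁ = M/m₁ = 14, M₂ = M/m₂ = 15
Find y₁ ≡ M₁⁻¹ (mod m₁): 14⁻¹ ≡ 14 (mod 15)
Find y₂ ≡ M₂⁻¹ (mod m₂): 15⁻¹ ≡ 1 (mod 14)
x = a₁·M₁·y₁ + a₂·M₂·y₂ = 11·14·14 + 3·15·1 = 2201
Reduce mod 210: x ≡ 101
Check: 101 mod 15 = 11 ✓, 101 mod 14 = 3 ✓

x ≡ 101 (mod 210)


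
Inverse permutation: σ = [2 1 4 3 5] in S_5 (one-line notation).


To find σ⁻¹, swap domain and range:
σ(1) = 2 → σ⁻¹(2) = 1
σ(2) = 1 → σ⁻¹(1) = 2
σ(3) = 4 → σ⁻¹(4) = 3
σ(4) = 3 → σ⁻¹(3) = 4
σ(5) = 5 → σ⁻¹(5) = 5

σ⁻¹ = [2 1 4 3 5]


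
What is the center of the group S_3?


Z(G) = {g ∈ G | gx = xg for all x ∈ G}
S_n is non-abelian for n ≥ 3; Z(S_3) is trivial

Z(S_3) = {e}


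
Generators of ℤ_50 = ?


g generates ℤ_n iff gcd(g,n) = 1
Prime factors of 50: 2, 5
Generators are g ∈ {1,...,49} not divisible by any of these primes.
Generators: {1, 3, 7, 9, 11, 13, 17, 19, 21, 23, 27, 29, 31, 33, 37, 39, 41, 43, 47, 49}
Number of generators = φ(50) = 20

Generators of ℤ_50 = {1, 3, 7, 9, 11, 13, 17, 19, 21, 23, 27, 29, 31, 33, 37, 39, 41, 43, 47, 49}


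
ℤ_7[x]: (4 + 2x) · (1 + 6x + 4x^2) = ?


Expand and collect like terms; reduce coefficients mod 7:
x^0: 4·1 = 4 ≡ 4 (mod 7)
x^1: 4·6 + 2·1 = 26 ≡ 5 (mod 7)
x^2: 4·4 + 2·6 = 28 ≡ 0 (mod 7)
x^3: 2·4 = 8 ≡ 1 (mod 7)
Result: 4 + 5x + x^3

f · g = 4 + 5x + x^3


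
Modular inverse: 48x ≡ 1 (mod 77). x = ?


Use the extended Euclidean algorithm to write 1 = 48·s + 77·t; then s mod 77 is the inverse.
Euclidean algorithm:
  48 = 0·77 + 48
  77 = 1·48 + 29
  48 = 1·29 + 19
  29 = 1·19 + 10
  19 = 1·10 + 9
  10 = 1·9 + 1
  9 = 9·1 + 0
gcd(48,77) = 1
Back-substitution gives: 48·(-8) + 77·(5) = 1
So 48⁻¹ ≡ -8 ≡ 69 (mod 77)
Check: 48 × 69 = 3312 ≡ 1 (mod 77) ✓

48⁻¹ ≡ 69 (mod 77)


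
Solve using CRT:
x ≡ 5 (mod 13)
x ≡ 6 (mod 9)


m₁ = 13, m₂ = 9, gcd = 1, so CRT applies. M = m₁·m₂ = 117
Let M₁ = M/m₁ = 9, M₂ = M/m₂ = 13
Find y₁ ≡ M₁⁻¹ (mod m₁): 9⁻¹ ≡ 3 (mod 13)
Find y₂ ≡ M₂⁻¹ (mod m₂): 13⁻¹ ≡ 7 (mod 9)
x = a₁·M₁·y₁ + a₂·M₂·y₂ = 5·9·3 + 6·13·7 = 681
Reduce mod 117: x ≡ 96
Check: 96 mod 13 = 5 ✓, 96 mod 9 = 6 ✓

x ≡ 96 (mod 117)


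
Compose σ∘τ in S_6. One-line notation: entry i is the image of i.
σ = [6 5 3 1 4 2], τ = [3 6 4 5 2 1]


σ∘τ: apply τ first, then σ
1 →τ 3 →σ 3
2 →τ 6 →σ 2
3 →τ 4 →σ 1
4 →τ 5 →σ 4
5 →τ 2 →σ 5
6 →τ 1 →σ 6

σ∘τ = [3 2 1 4 5 6]


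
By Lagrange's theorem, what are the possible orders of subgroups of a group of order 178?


Lagrange's theorem: |H| divides |G|
|G| = 178
Divisors of 178: 1, 2, 89, 178

Possible subgroup orders: {1, 2, 89, 178}


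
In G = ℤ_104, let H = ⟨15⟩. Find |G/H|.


|⟨15⟩| = n / gcd(15, 104) = 104 / 1 = 104
H is normal (ℤ_104 is abelian).
|G/H| = |G| / |H| = 104 / 104 = 1

|G/H| = 1


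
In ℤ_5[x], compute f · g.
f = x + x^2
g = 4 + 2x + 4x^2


Expand and collect like terms; reduce coefficients mod 5:
x^0: 0·4 = 0 ≡ 0 (mod 5)
x^1: 0·2 + 1·4 = 4 ≡ 4 (mod 5)
x^2: 0·4 + 1·2 + 1·4 = 6 ≡ 1 (mod 5)
x^3: 1·4 + 1·2 = 6 ≡ 1 (mod 5)
x^4: 1·4 = 4 ≡ 4 (mod 5)
Result: 4x + x^2 + x^3 + 4x^4

f · g = 4x + x^2 + x^3 + 4x^4


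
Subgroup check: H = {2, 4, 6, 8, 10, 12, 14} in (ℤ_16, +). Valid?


Subgroup test for H = {2, 4, 6, 8, 10, 12, 14} in (ℤ_16, +):
(1) 0 ∈ H? No
(2) Closure: for all a,b ∈ H, (a+b) mod 16 ∈ H? No  [counterexample: 2 + 14 = 0 ∉ H]
(3) Inverses: for all a ∈ H, -a mod 16 ∈ H? Yes

No, H is not a subgroup of ℤ_16
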